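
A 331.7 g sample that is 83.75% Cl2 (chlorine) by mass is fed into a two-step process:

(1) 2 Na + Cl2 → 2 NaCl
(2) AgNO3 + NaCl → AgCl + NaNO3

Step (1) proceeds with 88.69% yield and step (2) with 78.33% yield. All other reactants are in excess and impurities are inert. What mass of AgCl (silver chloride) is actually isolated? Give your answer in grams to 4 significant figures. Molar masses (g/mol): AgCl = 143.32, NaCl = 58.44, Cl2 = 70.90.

Pure Cl2 = 331.7 × 0.8375 = 277.80 g.
n(Cl2) = 277.80 / 70.90 = 3.9182 mol.
Step 1 (Cl2:NaCl = 1:2): theoretical n(NaCl) = 7.8364 mol; at 88.69% yield, n(NaCl) = 6.9501 mol.
Step 2 (NaCl:AgCl = 1:1): theoretical n(AgCl) = 6.9501 mol, so theoretical mass = 6.9501 × 143.32 = 996.08 g.
At 78.33% yield, actual mass of AgCl = 996.08 × 0.7833 = 780.23 g.

780.2 g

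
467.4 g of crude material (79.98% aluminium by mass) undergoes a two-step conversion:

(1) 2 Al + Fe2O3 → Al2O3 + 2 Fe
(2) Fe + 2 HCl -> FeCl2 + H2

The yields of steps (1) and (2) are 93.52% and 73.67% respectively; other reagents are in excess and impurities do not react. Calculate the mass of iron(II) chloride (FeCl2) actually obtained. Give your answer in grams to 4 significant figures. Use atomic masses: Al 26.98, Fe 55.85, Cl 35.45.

1210 g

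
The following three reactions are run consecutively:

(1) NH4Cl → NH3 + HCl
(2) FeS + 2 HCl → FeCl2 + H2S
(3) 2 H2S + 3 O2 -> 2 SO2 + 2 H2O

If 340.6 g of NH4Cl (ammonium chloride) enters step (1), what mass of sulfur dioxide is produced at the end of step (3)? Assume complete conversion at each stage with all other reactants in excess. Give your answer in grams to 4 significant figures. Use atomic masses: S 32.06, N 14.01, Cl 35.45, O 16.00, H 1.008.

203.9 g

M(NH4Cl) = 14.01 + 4(1.008) + 35.45 = 53.492 g/mol.
M(SO2) = 32.06 + 2(16.00) = 64.06 g/mol.
n(NH4Cl) = 340.6 / 53.492 = 6.3673 mol.
Reaction (1): NH4Cl→HCl ratio 1:1 ⇒ n(HCl) = 6.3673 mol.
Reaction (2): HCl→H2S ratio 2:1 ⇒ n(H2S) = 3.1837 mol.
Reaction (3): H2S→SO2 ratio 2:2 ⇒ n(SO2) = 3.1837 mol.
Mass of SO2 = 3.1837 × 64.06 = 203.94 g.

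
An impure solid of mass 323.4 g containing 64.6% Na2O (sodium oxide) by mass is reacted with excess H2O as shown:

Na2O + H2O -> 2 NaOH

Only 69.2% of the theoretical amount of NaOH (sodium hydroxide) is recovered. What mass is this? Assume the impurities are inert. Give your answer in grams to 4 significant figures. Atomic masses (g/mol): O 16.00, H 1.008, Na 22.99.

186.6 g

Pure Na2O available = 323.4 g × 0.646 = 208.92 g.
M(Na2O) = 2(22.99) + 16.00 = 61.98 g/mol.
M(NaOH) = 22.99 + 16.00 + 1.008 = 39.998 g/mol.
n(Na2O) = 208.92 g / 61.98 g/mol = 3.3707 mol.
From the equation the Na2O:NaOH mole ratio is 1:2, so n(NaOH) = 3.3707 × 2/1 = 6.7414 mol.
Mass of NaOH = 6.7414 mol × 39.998 g/mol = 269.64 g.
Actual mass collected = 269.64 g × 0.692 = 186.59 g.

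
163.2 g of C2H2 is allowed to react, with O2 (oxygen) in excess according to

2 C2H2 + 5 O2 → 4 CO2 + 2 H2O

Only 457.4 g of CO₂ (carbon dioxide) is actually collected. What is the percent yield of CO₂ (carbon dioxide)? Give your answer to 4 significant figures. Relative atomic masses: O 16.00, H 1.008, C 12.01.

M(C2H2) = 2(12.01) + 2(1.008) = 26.036 g/mol.
M(CO2) = 12.01 + 2(16.00) = 44.01 g/mol.
n(C2H2) = 163.20 g / 26.036 g/mol = 6.2682 mol.
From the equation the C2H2:CO2 mole ratio is 2:4, so n(CO2) = 6.2682 × 4/2 = 12.536 mol.
Mass of CO2 = 12.536 mol × 44.01 g/mol = 551.73 g.
This is the theoretical yield. Percent yield = 457.4 g / 551.73 g × 100% = 82.903%.

82.90 %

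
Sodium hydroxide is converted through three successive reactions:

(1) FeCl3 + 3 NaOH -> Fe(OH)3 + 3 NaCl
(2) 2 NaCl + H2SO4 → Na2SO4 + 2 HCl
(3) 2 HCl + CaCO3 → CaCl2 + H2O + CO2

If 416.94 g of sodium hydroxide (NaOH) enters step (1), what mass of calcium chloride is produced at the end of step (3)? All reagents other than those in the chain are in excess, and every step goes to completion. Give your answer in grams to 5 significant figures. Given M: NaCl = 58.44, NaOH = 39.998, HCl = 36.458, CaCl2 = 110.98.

578.43 g

n(NaOH) = 416.94 / 39.998 = 10.4240 mol.
Reaction (1): NaOH→NaCl ratio 3:3 ⇒ n(NaCl) = 10.4240 mol.
Reaction (2): NaCl→HCl ratio 2:2 ⇒ n(HCl) = 10.4240 mol.
Reaction (3): HCl→CaCl2 ratio 2:1 ⇒ n(CaCl2) = 5.21201 mol.
Mass of CaCl2 = 5.21201 × 110.98 = 578.429 g.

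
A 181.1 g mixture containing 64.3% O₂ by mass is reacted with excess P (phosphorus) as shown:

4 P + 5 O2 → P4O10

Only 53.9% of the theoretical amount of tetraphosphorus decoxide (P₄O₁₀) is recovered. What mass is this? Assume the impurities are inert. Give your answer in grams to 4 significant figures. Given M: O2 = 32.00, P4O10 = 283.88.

111.4 g

Pure O2 available = 181.1 g × 0.643 = 116.45 g.
n(O2) = 116.45 g / 32.00 g/mol = 3.6390 mol.
From the equation the O2:P4O10 mole ratio is 5:1, so n(P4O10) = 3.6390 × 1/5 = 0.72780 mol.
Mass of P4O10 = 0.72780 mol × 283.88 g/mol = 206.61 g.
Actual mass collected = 206.61 g × 0.539 = 111.36 g.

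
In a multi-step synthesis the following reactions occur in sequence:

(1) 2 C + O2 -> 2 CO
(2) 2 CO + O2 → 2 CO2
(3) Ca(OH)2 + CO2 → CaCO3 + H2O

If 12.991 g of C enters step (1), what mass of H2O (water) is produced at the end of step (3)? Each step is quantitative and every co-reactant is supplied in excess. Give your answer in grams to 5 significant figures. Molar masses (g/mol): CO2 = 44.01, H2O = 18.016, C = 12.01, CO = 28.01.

19.488 g

n(C) = 12.991 / 12.01 = 1.08168 mol.
Reaction (1): C→CO ratio 2:2 ⇒ n(CO) = 1.08168 mol.
Reaction (2): CO→CO2 ratio 2:2 ⇒ n(CO2) = 1.08168 mol.
Reaction (3): CO2→H2O ratio 1:1 ⇒ n(H2O) = 1.08168 mol.
Mass of H2O = 1.08168 × 18.016 = 19.4876 g.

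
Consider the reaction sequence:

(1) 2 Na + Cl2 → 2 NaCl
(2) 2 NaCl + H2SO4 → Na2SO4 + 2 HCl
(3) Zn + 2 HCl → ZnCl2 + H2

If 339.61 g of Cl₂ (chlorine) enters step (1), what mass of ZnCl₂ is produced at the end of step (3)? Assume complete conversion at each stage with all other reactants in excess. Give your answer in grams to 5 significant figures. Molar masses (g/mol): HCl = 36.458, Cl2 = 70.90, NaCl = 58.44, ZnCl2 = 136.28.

n(Cl2) = 339.61 / 70.90 = 4.78999 mol.
Reaction (1): Cl2→NaCl ratio 1:2 ⇒ n(NaCl) = 9.57997 mol.
Reaction (2): NaCl→HCl ratio 2:2 ⇒ n(HCl) = 9.57997 mol.
Reaction (3): HCl→ZnCl2 ratio 2:1 ⇒ n(ZnCl2) = 4.78999 mol.
Mass of ZnCl2 = 4.78999 × 136.28 = 652.779 g.

652.78 g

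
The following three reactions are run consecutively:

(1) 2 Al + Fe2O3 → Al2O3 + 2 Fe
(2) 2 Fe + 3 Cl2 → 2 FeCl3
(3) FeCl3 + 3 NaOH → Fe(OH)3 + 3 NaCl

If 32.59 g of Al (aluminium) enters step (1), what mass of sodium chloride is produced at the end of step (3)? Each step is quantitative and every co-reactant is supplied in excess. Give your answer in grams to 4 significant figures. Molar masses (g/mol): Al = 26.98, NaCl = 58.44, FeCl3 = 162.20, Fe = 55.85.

n(Al) = 32.59 / 26.98 = 1.2079 mol.
Reaction (1): Al→Fe ratio 2:2 ⇒ n(Fe) = 1.2079 mol.
Reaction (2): Fe→FeCl3 ratio 2:2 ⇒ n(FeCl3) = 1.2079 mol.
Reaction (3): FeCl3→NaCl ratio 1:3 ⇒ n(NaCl) = 3.6238 mol.
Mass of NaCl = 3.6238 × 58.44 = 211.77 g.

211.8 g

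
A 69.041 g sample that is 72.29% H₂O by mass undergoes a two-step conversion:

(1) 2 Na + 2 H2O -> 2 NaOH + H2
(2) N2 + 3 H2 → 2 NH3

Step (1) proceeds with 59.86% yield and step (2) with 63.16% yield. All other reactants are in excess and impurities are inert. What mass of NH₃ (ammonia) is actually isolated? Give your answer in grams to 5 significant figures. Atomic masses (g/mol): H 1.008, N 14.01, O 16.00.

5.9470 g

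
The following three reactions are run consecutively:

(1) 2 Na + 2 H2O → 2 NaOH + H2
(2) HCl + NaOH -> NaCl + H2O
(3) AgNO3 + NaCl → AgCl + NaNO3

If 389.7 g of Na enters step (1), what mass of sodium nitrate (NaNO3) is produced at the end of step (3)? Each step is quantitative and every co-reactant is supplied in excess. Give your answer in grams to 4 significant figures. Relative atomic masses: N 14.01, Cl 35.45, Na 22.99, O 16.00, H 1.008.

M(Na) = 22.99 g/mol.
M(NaNO3) = 22.99 + 14.01 + 3(16.00) = 85.00 g/mol.
n(Na) = 389.7 / 22.99 = 16.951 mol.
Reaction (1): Na→NaOH ratio 2:2 ⇒ n(NaOH) = 16.951 mol.
Reaction (2): NaOH→NaCl ratio 1:1 ⇒ n(NaCl) = 16.951 mol.
Reaction (3): NaCl→NaNO3 ratio 1:1 ⇒ n(NaNO3) = 16.951 mol.
Mass of NaNO3 = 16.951 × 85.00 = 1440.8 g.

1441 g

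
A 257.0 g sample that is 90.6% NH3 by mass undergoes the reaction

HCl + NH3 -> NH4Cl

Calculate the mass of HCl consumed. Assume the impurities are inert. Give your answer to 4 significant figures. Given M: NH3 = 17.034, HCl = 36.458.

Mass of pure NH3 = 257.0 g × 0.906 = 232.84 g.
n(NH3) = 232.84 g / 17.034 g/mol = 13.669 mol.
From the equation the NH3:HCl mole ratio is 1:1, so n(HCl) = 13.669 × 1/1 = 13.669 mol.
Mass of HCl = 13.669 mol × 36.458 g/mol = 498.35 g.

498.4 g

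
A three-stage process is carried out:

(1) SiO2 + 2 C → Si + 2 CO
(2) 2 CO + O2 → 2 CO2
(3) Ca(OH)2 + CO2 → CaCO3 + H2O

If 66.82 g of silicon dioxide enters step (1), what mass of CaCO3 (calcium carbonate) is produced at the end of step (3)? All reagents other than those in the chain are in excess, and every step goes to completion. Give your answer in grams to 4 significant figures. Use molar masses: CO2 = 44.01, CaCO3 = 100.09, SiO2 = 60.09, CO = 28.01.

n(SiO2) = 66.82 / 60.09 = 1.1120 mol.
Reaction (1): SiO2→CO ratio 1:2 ⇒ n(CO) = 2.2240 mol.
Reaction (2): CO→CO2 ratio 2:2 ⇒ n(CO2) = 2.2240 mol.
Reaction (3): CO2→CaCO3 ratio 1:1 ⇒ n(CaCO3) = 2.2240 mol.
Mass of CaCO3 = 2.2240 × 100.09 = 222.60 g.

222.6 g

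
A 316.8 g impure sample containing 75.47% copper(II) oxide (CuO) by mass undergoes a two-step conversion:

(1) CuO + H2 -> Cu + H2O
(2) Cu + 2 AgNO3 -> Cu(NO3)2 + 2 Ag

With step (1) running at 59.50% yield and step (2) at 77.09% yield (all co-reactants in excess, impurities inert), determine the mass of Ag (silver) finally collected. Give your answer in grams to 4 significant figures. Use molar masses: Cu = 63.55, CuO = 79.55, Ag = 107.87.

Pure CuO = 316.8 × 0.7547 = 239.09 g.
n(CuO) = 239.09 / 79.55 = 3.0055 mol.
Step 1 (CuO:Cu = 1:1): theoretical n(Cu) = 3.0055 mol; at 59.50% yield, n(Cu) = 1.7883 mol.
Step 2 (Cu:Ag = 1:2): theoretical n(Ag) = 3.5766 mol, so theoretical mass = 3.5766 × 107.87 = 385.80 g.
At 77.09% yield, actual mass of Ag = 385.80 × 0.7709 = 297.42 g.

297.4 g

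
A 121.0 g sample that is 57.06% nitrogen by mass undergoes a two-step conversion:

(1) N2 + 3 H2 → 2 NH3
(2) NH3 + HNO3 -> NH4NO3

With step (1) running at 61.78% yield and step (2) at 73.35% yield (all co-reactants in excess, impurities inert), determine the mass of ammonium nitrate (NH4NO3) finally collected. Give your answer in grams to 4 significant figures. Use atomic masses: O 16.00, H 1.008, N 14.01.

Pure N2 = 121.0 × 0.5706 = 69.043 g.
M(N2) = 2(14.01) = 28.02 g/mol.
M(NH4NO3) = 2(14.01) + 4(1.008) + 3(16.00) = 80.052 g/mol.
n(N2) = 69.043 / 28.02 = 2.4640 mol.
Step 1 (N2:NH3 = 1:2): theoretical n(NH3) = 4.9281 mol; at 61.78% yield, n(NH3) = 3.0446 mol.
Step 2 (NH3:NH4NO3 = 1:1): theoretical n(NH4NO3) = 3.0446 mol, so theoretical mass = 3.0446 × 80.052 = 243.72 g.
At 73.35% yield, actual mass of NH4NO3 = 243.72 × 0.7335 = 178.77 g.

178.8 g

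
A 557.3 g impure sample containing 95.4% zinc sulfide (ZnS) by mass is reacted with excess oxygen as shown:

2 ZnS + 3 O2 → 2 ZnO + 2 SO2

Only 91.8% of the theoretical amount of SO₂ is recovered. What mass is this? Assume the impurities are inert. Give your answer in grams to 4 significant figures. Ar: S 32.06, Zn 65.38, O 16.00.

320.9 g

Pure ZnS available = 557.3 g × 0.954 = 531.66 g.
M(ZnS) = 65.38 + 32.06 = 97.44 g/mol.
M(SO2) = 32.06 + 2(16.00) = 64.06 g/mol.
n(ZnS) = 531.66 g / 97.44 g/mol = 5.4563 mol.
From the equation the ZnS:SO2 mole ratio is 2:2, so n(SO2) = 5.4563 × 2/2 = 5.4563 mol.
Mass of SO2 = 5.4563 mol × 64.06 g/mol = 349.53 g.
Actual mass collected = 349.53 g × 0.918 = 320.87 g.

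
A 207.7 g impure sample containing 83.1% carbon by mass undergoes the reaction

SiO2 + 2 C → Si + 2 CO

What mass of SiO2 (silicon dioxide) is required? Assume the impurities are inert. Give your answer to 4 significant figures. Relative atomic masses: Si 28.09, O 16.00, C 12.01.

Mass of pure C = 207.7 g × 0.831 = 172.60 g.
M(C) = 12.01 g/mol.
M(SiO2) = 28.09 + 2(16.00) = 60.09 g/mol.
n(C) = 172.60 g / 12.01 g/mol = 14.371 mol.
From the equation the C:SiO2 mole ratio is 2:1, so n(SiO2) = 14.371 × 1/2 = 7.1856 mol.
Mass of SiO2 = 7.1856 mol × 60.09 g/mol = 431.78 g.

431.8 g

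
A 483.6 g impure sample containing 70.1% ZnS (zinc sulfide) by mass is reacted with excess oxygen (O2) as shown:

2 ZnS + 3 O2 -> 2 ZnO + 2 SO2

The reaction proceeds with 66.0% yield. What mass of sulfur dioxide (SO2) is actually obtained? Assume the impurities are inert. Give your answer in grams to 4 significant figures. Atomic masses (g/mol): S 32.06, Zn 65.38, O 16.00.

Pure ZnS available = 483.6 g × 0.701 = 339.00 g.
M(ZnS) = 65.38 + 32.06 = 97.44 g/mol.
M(SO2) = 32.06 + 2(16.00) = 64.06 g/mol.
n(ZnS) = 339.00 g / 97.44 g/mol = 3.4791 mol.
From the equation the ZnS:SO2 mole ratio is 2:2, so n(SO2) = 3.4791 × 2/2 = 3.4791 mol.
Mass of SO2 = 3.4791 mol × 64.06 g/mol = 222.87 g.
Actual mass collected = 222.87 g × 0.660 = 147.09 g.

147.1 g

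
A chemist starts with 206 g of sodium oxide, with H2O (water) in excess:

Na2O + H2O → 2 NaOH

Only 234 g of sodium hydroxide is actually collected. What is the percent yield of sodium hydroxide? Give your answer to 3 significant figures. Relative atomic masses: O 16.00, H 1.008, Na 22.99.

M(Na2O) = 2(22.99) + 16.00 = 61.98 g/mol.
M(NaOH) = 22.99 + 16.00 + 1.008 = 39.998 g/mol.
n(Na2O) = 206.0 g / 61.98 g/mol = 3.324 mol.
From the equation the Na2O:NaOH mole ratio is 1:2, so n(NaOH) = 3.324 × 2/1 = 6.647 mol.
Mass of NaOH = 6.647 mol × 39.998 g/mol = 265.9 g.
This is the theoretical yield. Percent yield = 234 g / 265.9 g × 100% = 88.01%.

88.0 %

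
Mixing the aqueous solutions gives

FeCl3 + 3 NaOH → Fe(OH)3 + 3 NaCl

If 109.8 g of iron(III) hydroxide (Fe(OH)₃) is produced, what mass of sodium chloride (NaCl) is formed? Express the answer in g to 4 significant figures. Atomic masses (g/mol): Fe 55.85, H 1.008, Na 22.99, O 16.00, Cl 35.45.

180.1 g

M(Fe(OH)3) = 55.85 + 3(16.00) + 3(1.008) = 106.874 g/mol.
M(NaCl) = 22.99 + 35.45 = 58.44 g/mol.
n(Fe(OH)3) = 109.80 g / 106.874 g/mol = 1.0274 mol.
From the equation the Fe(OH)3:NaCl mole ratio is 1:3, so n(NaCl) = 1.0274 × 3/1 = 3.0821 mol.
Mass of NaCl = 3.0821 mol × 58.44 g/mol = 180.12 g.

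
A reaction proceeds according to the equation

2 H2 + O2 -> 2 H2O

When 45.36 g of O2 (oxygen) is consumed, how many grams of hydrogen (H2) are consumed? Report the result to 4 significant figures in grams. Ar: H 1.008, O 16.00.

M(O2) = 2(16.00) = 32.00 g/mol.
M(H2) = 2(1.008) = 2.016 g/mol.
n(O2) = 45.360 g / 32.00 g/mol = 1.4175 mol.
From the equation the O2:H2 mole ratio is 1:2, so n(H2) = 1.4175 × 2/1 = 2.8350 mol.
Mass of H2 = 2.8350 mol × 2.016 g/mol = 5.7154 g.

5.715 g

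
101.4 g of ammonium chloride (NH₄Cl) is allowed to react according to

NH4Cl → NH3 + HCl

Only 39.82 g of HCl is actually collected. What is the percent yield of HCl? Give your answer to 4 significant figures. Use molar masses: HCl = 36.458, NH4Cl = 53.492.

n(NH4Cl) = 101.40 g / 53.492 g/mol = 1.8956 mol.
From the equation the NH4Cl:HCl mole ratio is 1:1, so n(HCl) = 1.8956 × 1/1 = 1.8956 mol.
Mass of HCl = 1.8956 mol × 36.458 g/mol = 69.110 g.
This is the theoretical yield. Percent yield = 39.82 g / 69.110 g × 100% = 57.618%.

57.62 %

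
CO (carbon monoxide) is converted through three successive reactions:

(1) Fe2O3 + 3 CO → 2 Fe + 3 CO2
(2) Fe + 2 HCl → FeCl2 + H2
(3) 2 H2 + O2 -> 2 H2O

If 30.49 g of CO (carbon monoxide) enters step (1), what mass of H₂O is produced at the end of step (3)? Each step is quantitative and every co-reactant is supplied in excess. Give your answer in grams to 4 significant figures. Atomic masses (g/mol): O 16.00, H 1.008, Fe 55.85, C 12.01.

13.07 g

M(CO) = 12.01 + 16.00 = 28.01 g/mol.
M(H2O) = 2(1.008) + 16.00 = 18.016 g/mol.
n(CO) = 30.49 / 28.01 = 1.0885 mol.
Reaction (1): CO→Fe ratio 3:2 ⇒ n(Fe) = 0.72569 mol.
Reaction (2): Fe→H2 ratio 1:1 ⇒ n(H2) = 0.72569 mol.
Reaction (3): H2→H2O ratio 2:2 ⇒ n(H2O) = 0.72569 mol.
Mass of H2O = 0.72569 × 18.016 = 13.074 g.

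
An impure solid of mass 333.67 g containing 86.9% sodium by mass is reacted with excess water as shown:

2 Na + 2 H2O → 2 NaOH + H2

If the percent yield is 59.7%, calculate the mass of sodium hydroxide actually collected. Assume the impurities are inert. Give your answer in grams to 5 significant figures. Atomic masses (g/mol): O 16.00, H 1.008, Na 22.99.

Pure Na available = 333.67 g × 0.869 = 289.959 g.
M(Na) = 22.99 g/mol.
M(NaOH) = 22.99 + 16.00 + 1.008 = 39.998 g/mol.
n(Na) = 289.959 g / 22.99 g/mol = 12.6124 mol.
From the equation the Na:NaOH mole ratio is 2:2, so n(NaOH) = 12.6124 × 2/2 = 12.6124 mol.
Mass of NaOH = 12.6124 mol × 39.998 g/mol = 504.471 g.
Actual mass collected = 504.471 g × 0.597 = 301.169 g.

301.17 g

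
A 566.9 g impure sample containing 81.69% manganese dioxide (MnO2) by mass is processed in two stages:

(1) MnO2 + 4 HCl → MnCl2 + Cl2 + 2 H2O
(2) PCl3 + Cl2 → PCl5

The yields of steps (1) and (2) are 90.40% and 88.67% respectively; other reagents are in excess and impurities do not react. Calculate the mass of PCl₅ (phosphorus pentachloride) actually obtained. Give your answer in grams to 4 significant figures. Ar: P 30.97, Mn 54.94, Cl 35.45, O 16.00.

Pure MnO2 = 566.9 × 0.8169 = 463.10 g.
M(MnO2) = 54.94 + 2(16.00) = 86.94 g/mol.
M(PCl5) = 30.97 + 5(35.45) = 208.22 g/mol.
n(MnO2) = 463.10 / 86.94 = 5.3267 mol.
Step 1 (MnO2:Cl2 = 1:1): theoretical n(Cl2) = 5.3267 mol; at 90.40% yield, n(Cl2) = 4.8153 mol.
Step 2 (Cl2:PCl5 = 1:1): theoretical n(PCl5) = 4.8153 mol, so theoretical mass = 4.8153 × 208.22 = 1002.6 g.
At 88.67% yield, actual mass of PCl5 = 1002.6 × 0.8867 = 889.04 g.

889.0 g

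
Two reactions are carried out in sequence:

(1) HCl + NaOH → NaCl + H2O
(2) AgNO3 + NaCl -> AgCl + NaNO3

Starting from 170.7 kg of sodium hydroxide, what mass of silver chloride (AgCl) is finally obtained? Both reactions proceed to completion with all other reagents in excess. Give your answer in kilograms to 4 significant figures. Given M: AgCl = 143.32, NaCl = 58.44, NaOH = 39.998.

611.6 kg

170.7 kg = 170700 g.
n(NaOH) = 170700 / 39.998 = 4267.7 mol.
Step 1 gives a 1:1 ratio of NaOH to NaCl, so n(NaCl) = 4267.7 mol.
In step 2 the NaCl:AgCl ratio is 1:1, so n(AgCl) = 4267.7 mol.
Mass of AgCl = 4267.7 × 143.32 = 611650 g = 611.6 kg.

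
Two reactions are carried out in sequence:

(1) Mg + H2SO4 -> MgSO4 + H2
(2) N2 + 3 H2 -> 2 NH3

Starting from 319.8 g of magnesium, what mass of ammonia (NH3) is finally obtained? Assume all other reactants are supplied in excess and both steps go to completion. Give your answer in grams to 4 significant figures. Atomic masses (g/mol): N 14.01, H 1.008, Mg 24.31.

149.4 g

M(Mg) = 24.31 g/mol.
M(NH3) = 14.01 + 3(1.008) = 17.034 g/mol.
n(Mg) = 319.80 / 24.31 = 13.155 mol.
Step 1 gives a 1:1 ratio of Mg to H2, so n(H2) = 13.155 mol.
In step 2 the H2:NH3 ratio is 3:2, so n(NH3) = 8.7701 mol.
Mass of NH3 = 8.7701 × 17.034 = 149.39 g.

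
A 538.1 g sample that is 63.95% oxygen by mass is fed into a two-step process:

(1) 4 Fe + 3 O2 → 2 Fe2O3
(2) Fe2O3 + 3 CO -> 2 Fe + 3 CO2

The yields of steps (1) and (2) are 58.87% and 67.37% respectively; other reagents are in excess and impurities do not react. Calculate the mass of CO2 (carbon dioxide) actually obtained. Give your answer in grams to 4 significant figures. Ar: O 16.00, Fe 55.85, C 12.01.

Pure O2 = 538.1 × 0.6395 = 344.11 g.
M(O2) = 2(16.00) = 32.00 g/mol.
M(CO2) = 12.01 + 2(16.00) = 44.01 g/mol.
n(O2) = 344.11 / 32.00 = 10.754 mol.
Step 1 (O2:Fe2O3 = 3:2): theoretical n(Fe2O3) = 7.1691 mol; at 58.87% yield, n(Fe2O3) = 4.2204 mol.
Step 2 (Fe2O3:CO2 = 1:3): theoretical n(CO2) = 12.661 mol, so theoretical mass = 12.661 × 44.01 = 557.22 g.
At 67.37% yield, actual mass of CO2 = 557.22 × 0.6737 = 375.40 g.

375.4 g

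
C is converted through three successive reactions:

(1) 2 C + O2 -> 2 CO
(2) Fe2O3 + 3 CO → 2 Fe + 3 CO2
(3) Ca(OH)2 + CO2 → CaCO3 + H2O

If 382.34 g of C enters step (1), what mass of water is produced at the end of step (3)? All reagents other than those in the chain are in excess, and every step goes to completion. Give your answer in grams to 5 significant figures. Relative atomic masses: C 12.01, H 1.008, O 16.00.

M(C) = 12.01 g/mol.
M(H2O) = 2(1.008) + 16.00 = 18.016 g/mol.
n(C) = 382.34 / 12.01 = 31.8351 mol.
Reaction (1): C→CO ratio 2:2 ⇒ n(CO) = 31.8351 mol.
Reaction (2): CO→CO2 ratio 3:3 ⇒ n(CO2) = 31.8351 mol.
Reaction (3): CO2→H2O ratio 1:1 ⇒ n(H2O) = 31.8351 mol.
Mass of H2O = 31.8351 × 18.016 = 573.542 g.

573.54 g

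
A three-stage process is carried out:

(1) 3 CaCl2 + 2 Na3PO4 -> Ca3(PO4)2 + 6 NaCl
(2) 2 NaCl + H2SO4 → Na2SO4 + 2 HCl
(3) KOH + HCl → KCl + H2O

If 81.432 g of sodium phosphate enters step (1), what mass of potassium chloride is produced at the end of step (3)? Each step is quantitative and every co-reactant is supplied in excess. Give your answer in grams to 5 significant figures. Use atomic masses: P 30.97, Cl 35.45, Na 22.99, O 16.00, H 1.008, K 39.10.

M(Na3PO4) = 3(22.99) + 30.97 + 4(16.00) = 163.94 g/mol.
M(KCl) = 39.10 + 35.45 = 74.55 g/mol.
n(Na3PO4) = 81.432 / 163.94 = 0.496718 mol.
Reaction (1): Na3PO4→NaCl ratio 2:6 ⇒ n(NaCl) = 1.49015 mol.
Reaction (2): NaCl→HCl ratio 2:2 ⇒ n(HCl) = 1.49015 mol.
Reaction (3): HCl→KCl ratio 1:1 ⇒ n(KCl) = 1.49015 mol.
Mass of KCl = 1.49015 × 74.55 = 111.091 g.

111.09 g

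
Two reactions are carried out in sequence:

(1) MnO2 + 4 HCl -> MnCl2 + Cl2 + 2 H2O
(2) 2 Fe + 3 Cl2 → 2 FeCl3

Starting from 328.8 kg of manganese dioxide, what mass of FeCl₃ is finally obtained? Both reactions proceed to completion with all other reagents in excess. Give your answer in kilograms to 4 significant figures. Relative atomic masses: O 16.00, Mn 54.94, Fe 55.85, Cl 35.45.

M(MnO2) = 54.94 + 2(16.00) = 86.94 g/mol.
M(FeCl3) = 55.85 + 3(35.45) = 162.20 g/mol.
328.8 kg = 328800 g.
n(MnO2) = 328800 / 86.94 = 3781.9 mol.
Step 1 gives a 1:1 ratio of MnO2 to Cl2, so n(Cl2) = 3781.9 mol.
In step 2 the Cl2:FeCl3 ratio is 3:2, so n(FeCl3) = 2521.3 mol.
Mass of FeCl3 = 2521.3 × 162.20 = 408950 g = 409.0 kg.

409.0 kg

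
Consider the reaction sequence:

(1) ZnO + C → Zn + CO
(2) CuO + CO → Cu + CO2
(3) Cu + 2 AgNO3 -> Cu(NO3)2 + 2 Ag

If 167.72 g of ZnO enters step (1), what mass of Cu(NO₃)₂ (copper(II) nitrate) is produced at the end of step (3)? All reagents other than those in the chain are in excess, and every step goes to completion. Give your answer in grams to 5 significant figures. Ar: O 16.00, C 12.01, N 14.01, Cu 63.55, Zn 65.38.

386.57 g

M(ZnO) = 65.38 + 16.00 = 81.38 g/mol.
M(Cu(NO3)2) = 63.55 + 2(14.01) + 6(16.00) = 187.57 g/mol.
n(ZnO) = 167.72 / 81.38 = 2.06095 mol.
Reaction (1): ZnO→CO ratio 1:1 ⇒ n(CO) = 2.06095 mol.
Reaction (2): CO→Cu ratio 1:1 ⇒ n(Cu) = 2.06095 mol.
Reaction (3): Cu→Cu(NO3)2 ratio 1:1 ⇒ n(Cu(NO3)2) = 2.06095 mol.
Mass of Cu(NO3)2 = 2.06095 × 187.57 = 386.572 g.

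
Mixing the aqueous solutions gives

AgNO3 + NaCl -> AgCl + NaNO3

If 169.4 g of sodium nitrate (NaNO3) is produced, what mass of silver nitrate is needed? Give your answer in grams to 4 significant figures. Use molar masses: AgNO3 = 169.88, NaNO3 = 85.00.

n(NaNO3) = 169.40 g / 85.00 g/mol = 1.9929 mol.
From the equation the NaNO3:AgNO3 mole ratio is 1:1, so n(AgNO3) = 1.9929 × 1/1 = 1.9929 mol.
Mass of AgNO3 = 1.9929 mol × 169.88 g/mol = 338.56 g.

338.6 g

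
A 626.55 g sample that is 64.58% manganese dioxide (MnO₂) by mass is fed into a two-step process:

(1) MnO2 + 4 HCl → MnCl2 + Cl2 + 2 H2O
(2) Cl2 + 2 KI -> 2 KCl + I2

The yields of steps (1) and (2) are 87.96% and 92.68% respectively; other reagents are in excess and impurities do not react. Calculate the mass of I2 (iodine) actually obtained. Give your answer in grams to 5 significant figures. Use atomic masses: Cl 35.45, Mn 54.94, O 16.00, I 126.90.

962.94 g

Pure MnO2 = 626.55 × 0.6458 = 404.626 g.
M(MnO2) = 54.94 + 2(16.00) = 86.94 g/mol.
M(I2) = 2(126.90) = 253.80 g/mol.
n(MnO2) = 404.626 / 86.94 = 4.65408 mol.
Step 1 (MnO2:Cl2 = 1:1): theoretical n(Cl2) = 4.65408 mol; at 87.96% yield, n(Cl2) = 4.09373 mol.
Step 2 (Cl2:I2 = 1:1): theoretical n(I2) = 4.09373 mol, so theoretical mass = 4.09373 × 253.80 = 1038.99 g.
At 92.68% yield, actual mass of I2 = 1038.99 × 0.9268 = 962.935 g.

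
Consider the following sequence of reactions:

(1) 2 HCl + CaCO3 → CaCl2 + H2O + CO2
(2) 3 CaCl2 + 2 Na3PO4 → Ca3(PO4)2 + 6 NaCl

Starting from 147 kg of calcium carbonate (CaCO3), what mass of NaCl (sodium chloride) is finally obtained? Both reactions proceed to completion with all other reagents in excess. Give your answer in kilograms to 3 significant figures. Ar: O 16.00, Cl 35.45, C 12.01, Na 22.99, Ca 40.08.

172 kg

M(CaCO3) = 40.08 + 12.01 + 3(16.00) = 100.09 g/mol.
M(NaCl) = 22.99 + 35.45 = 58.44 g/mol.
147 kg = 147000 g.
n(CaCO3) = 147000 / 100.09 = 1469 mol.
Step 1 gives a 1:1 ratio of CaCO3 to CaCl2, so n(CaCl2) = 1469 mol.
In step 2 the CaCl2:NaCl ratio is 3:6, so n(NaCl) = 2937 mol.
Mass of NaCl = 2937 × 58.44 = 171700 g = 172 kg.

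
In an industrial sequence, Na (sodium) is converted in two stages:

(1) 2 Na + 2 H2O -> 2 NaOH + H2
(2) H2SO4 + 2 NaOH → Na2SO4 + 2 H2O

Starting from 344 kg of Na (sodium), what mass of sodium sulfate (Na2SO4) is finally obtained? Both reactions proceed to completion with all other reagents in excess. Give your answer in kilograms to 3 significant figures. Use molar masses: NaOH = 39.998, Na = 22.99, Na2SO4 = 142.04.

344 kg = 344000 g.
n(Na) = 344000 / 22.99 = 14960 mol.
Step 1 gives a 2:2 ratio of Na to NaOH, so n(NaOH) = 14960 mol.
In step 2 the NaOH:Na2SO4 ratio is 2:1, so n(Na2SO4) = 7482 mol.
Mass of Na2SO4 = 7482 × 142.04 = 1.063 × 10^6 g = 1060 kg.

1060 kg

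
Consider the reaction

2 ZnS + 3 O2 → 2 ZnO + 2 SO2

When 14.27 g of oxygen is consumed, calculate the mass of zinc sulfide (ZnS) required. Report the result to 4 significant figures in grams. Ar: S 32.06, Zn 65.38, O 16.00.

28.97 g

M(O2) = 2(16.00) = 32.00 g/mol.
M(ZnS) = 65.38 + 32.06 = 97.44 g/mol.
n(O2) = 14.270 g / 32.00 g/mol = 0.44594 mol.
From the equation the O2:ZnS mole ratio is 3:2, so n(ZnS) = 0.44594 × 2/3 = 0.29729 mol.
Mass of ZnS = 0.29729 mol × 97.44 g/mol = 28.968 g.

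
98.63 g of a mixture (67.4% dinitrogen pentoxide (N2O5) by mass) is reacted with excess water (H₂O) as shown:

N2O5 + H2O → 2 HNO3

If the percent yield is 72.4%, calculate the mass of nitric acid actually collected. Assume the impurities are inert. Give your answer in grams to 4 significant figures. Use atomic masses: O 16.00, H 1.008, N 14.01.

56.16 g

Pure N2O5 available = 98.63 g × 0.674 = 66.477 g.
M(N2O5) = 2(14.01) + 5(16.00) = 108.02 g/mol.
M(HNO3) = 1.008 + 14.01 + 3(16.00) = 63.018 g/mol.
n(N2O5) = 66.477 g / 108.02 g/mol = 0.61541 mol.
From the equation the N2O5:HNO3 mole ratio is 1:2, so n(HNO3) = 0.61541 × 2/1 = 1.2308 mol.
Mass of HNO3 = 1.2308 mol × 63.018 g/mol = 77.564 g.
Actual mass collected = 77.564 g × 0.724 = 56.156 g.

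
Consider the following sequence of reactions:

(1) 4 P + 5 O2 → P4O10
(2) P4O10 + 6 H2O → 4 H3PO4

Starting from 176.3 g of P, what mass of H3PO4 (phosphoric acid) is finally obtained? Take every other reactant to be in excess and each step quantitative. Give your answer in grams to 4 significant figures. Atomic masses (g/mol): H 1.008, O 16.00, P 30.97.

557.8 g

M(P) = 30.97 g/mol.
M(H3PO4) = 3(1.008) + 30.97 + 4(16.00) = 97.994 g/mol.
n(P) = 176.30 / 30.97 = 5.6926 mol.
Step 1 gives a 4:1 ratio of P to P4O10, so n(P4O10) = 1.4232 mol.
In step 2 the P4O10:H3PO4 ratio is 1:4, so n(H3PO4) = 5.6926 mol.
Mass of H3PO4 = 5.6926 × 97.994 = 557.84 g.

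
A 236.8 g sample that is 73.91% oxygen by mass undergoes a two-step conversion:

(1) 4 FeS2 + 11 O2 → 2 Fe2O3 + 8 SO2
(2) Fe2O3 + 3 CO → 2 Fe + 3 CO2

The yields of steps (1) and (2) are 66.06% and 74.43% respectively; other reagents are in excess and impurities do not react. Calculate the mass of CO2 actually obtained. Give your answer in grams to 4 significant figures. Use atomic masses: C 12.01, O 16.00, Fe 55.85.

64.56 g

Pure O2 = 236.8 × 0.7391 = 175.02 g.
M(O2) = 2(16.00) = 32.00 g/mol.
M(CO2) = 12.01 + 2(16.00) = 44.01 g/mol.
n(O2) = 175.02 / 32.00 = 5.4693 mol.
Step 1 (O2:Fe2O3 = 11:2): theoretical n(Fe2O3) = 0.99443 mol; at 66.06% yield, n(Fe2O3) = 0.65692 mol.
Step 2 (Fe2O3:CO2 = 1:3): theoretical n(CO2) = 1.9708 mol, so theoretical mass = 1.9708 × 44.01 = 86.733 g.
At 74.43% yield, actual mass of CO2 = 86.733 × 0.7443 = 64.555 g.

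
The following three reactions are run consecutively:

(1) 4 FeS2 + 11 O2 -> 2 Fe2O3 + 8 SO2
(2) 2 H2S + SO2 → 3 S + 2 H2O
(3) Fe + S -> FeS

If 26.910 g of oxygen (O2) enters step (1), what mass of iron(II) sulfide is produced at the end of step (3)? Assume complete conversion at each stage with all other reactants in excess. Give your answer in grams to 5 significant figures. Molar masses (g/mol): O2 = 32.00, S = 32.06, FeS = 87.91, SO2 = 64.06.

161.29 g

n(O2) = 26.910 / 32.00 = 0.840938 mol.
Reaction (1): O2→SO2 ratio 11:8 ⇒ n(SO2) = 0.611591 mol.
Reaction (2): SO2→S ratio 1:3 ⇒ n(S) = 1.83477 mol.
Reaction (3): S→FeS ratio 1:1 ⇒ n(FeS) = 1.83477 mol.
Mass of FeS = 1.83477 × 87.91 = 161.295 g.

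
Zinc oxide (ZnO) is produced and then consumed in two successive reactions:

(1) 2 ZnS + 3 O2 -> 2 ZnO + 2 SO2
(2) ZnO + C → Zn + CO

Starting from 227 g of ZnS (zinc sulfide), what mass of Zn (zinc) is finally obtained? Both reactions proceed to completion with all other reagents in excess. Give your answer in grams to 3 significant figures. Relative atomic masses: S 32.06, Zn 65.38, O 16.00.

M(ZnS) = 65.38 + 32.06 = 97.44 g/mol.
M(Zn) = 65.38 g/mol.
n(ZnS) = 227.0 / 97.44 = 2.330 mol.
Step 1 gives a 2:2 ratio of ZnS to ZnO, so n(ZnO) = 2.330 mol.
In step 2 the ZnO:Zn ratio is 1:1, so n(Zn) = 2.330 mol.
Mass of Zn = 2.330 × 65.38 = 152.3 g.

152 g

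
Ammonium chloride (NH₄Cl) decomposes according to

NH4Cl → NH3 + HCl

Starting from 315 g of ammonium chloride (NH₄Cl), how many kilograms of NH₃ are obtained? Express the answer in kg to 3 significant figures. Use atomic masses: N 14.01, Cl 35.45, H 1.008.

0.100 kg

M(NH4Cl) = 14.01 + 4(1.008) + 35.45 = 53.492 g/mol.
M(NH3) = 14.01 + 3(1.008) = 17.034 g/mol.
n(NH4Cl) = 315.0 g / 53.492 g/mol = 5.889 mol.
From the equation the NH4Cl:NH3 mole ratio is 1:1, so n(NH3) = 5.889 × 1/1 = 5.889 mol.
Mass of NH3 = 5.889 mol × 17.034 g/mol = 100.3 g.
Converting to kg: 100.3 g = 0.100 kg.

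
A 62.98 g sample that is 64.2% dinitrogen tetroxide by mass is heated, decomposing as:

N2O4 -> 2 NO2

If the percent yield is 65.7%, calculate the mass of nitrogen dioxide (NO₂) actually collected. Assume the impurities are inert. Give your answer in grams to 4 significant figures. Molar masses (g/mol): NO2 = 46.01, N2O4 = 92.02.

26.56 g

Pure N2O4 available = 62.98 g × 0.642 = 40.433 g.
n(N2O4) = 40.433 g / 92.02 g/mol = 0.43940 mol.
From the equation the N2O4:NO2 mole ratio is 1:2, so n(NO2) = 0.43940 × 2/1 = 0.87879 mol.
Mass of NO2 = 0.87879 mol × 46.01 g/mol = 40.433 g.
Actual mass collected = 40.433 g × 0.657 = 26.565 g.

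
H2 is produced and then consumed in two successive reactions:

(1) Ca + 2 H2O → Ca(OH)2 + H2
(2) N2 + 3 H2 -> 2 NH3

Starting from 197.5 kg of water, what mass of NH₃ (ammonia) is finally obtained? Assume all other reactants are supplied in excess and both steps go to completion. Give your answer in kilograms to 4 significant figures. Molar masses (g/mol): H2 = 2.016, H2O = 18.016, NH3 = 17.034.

62.24 kg

197.5 kg = 197500 g.
n(H2O) = 197500 / 18.016 = 10962 mol.
Step 1 gives a 2:1 ratio of H2O to H2, so n(H2) = 5481.2 mol.
In step 2 the H2:NH3 ratio is 3:2, so n(NH3) = 3654.2 mol.
Mass of NH3 = 3654.2 × 17.034 = 62245 g = 62.24 kg.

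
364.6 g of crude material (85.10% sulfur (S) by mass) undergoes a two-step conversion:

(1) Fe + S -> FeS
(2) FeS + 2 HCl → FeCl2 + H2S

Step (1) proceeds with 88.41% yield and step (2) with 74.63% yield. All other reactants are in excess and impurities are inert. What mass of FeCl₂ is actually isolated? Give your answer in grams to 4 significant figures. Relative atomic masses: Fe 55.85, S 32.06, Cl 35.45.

Pure S = 364.6 × 0.8510 = 310.27 g.
M(S) = 32.06 g/mol.
M(FeCl2) = 55.85 + 2(35.45) = 126.75 g/mol.
n(S) = 310.27 / 32.06 = 9.6779 mol.
Step 1 (S:FeS = 1:1): theoretical n(FeS) = 9.6779 mol; at 88.41% yield, n(FeS) = 8.5563 mol.
Step 2 (FeS:FeCl2 = 1:1): theoretical n(FeCl2) = 8.5563 mol, so theoretical mass = 8.5563 × 126.75 = 1084.5 g.
At 74.63% yield, actual mass of FeCl2 = 1084.5 × 0.7463 = 809.37 g.

809.4 g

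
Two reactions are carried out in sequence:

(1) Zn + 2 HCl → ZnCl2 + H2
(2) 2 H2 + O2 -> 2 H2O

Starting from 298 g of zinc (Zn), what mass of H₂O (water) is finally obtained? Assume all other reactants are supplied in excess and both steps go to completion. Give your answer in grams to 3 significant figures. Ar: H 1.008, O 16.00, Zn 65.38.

M(Zn) = 65.38 g/mol.
M(H2O) = 2(1.008) + 16.00 = 18.016 g/mol.
n(Zn) = 298.0 / 65.38 = 4.558 mol.
Step 1 gives a 1:1 ratio of Zn to H2, so n(H2) = 4.558 mol.
In step 2 the H2:H2O ratio is 2:2, so n(H2O) = 4.558 mol.
Mass of H2O = 4.558 × 18.016 = 82.12 g.

82.1 g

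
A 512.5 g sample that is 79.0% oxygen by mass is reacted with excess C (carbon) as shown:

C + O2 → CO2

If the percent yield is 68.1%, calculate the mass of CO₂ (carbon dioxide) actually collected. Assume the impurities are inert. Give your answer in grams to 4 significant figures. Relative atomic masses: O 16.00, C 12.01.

Pure O2 available = 512.5 g × 0.790 = 404.88 g.
M(O2) = 2(16.00) = 32.00 g/mol.
M(CO2) = 12.01 + 2(16.00) = 44.01 g/mol.
n(O2) = 404.88 g / 32.00 g/mol = 12.652 mol.
From the equation the O2:CO2 mole ratio is 1:1, so n(CO2) = 12.652 × 1/1 = 12.652 mol.
Mass of CO2 = 12.652 mol × 44.01 g/mol = 556.83 g.
Actual mass collected = 556.83 g × 0.681 = 379.20 g.

379.2 g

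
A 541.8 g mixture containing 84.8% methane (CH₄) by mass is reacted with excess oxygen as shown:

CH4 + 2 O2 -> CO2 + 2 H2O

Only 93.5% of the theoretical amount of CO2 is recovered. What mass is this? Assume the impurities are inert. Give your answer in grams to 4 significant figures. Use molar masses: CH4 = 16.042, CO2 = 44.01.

1179 g

Pure CH4 available = 541.8 g × 0.848 = 459.45 g.
n(CH4) = 459.45 g / 16.042 g/mol = 28.640 mol.
From the equation the CH4:CO2 mole ratio is 1:1, so n(CO2) = 28.640 × 1/1 = 28.640 mol.
Mass of CO2 = 28.640 mol × 44.01 g/mol = 1260.5 g.
Actual mass collected = 1260.5 g × 0.935 = 1178.5 g.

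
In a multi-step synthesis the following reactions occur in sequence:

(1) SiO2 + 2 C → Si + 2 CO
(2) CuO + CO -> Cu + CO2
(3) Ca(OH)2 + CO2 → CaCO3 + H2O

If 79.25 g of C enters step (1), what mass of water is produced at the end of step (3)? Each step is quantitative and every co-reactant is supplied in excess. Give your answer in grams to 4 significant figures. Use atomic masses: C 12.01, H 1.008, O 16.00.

118.9 g

M(C) = 12.01 g/mol.
M(H2O) = 2(1.008) + 16.00 = 18.016 g/mol.
n(C) = 79.25 / 12.01 = 6.5987 mol.
Reaction (1): C→CO ratio 2:2 ⇒ n(CO) = 6.5987 mol.
Reaction (2): CO→CO2 ratio 1:1 ⇒ n(CO2) = 6.5987 mol.
Reaction (3): CO2→H2O ratio 1:1 ⇒ n(H2O) = 6.5987 mol.
Mass of H2O = 6.5987 × 18.016 = 118.88 g.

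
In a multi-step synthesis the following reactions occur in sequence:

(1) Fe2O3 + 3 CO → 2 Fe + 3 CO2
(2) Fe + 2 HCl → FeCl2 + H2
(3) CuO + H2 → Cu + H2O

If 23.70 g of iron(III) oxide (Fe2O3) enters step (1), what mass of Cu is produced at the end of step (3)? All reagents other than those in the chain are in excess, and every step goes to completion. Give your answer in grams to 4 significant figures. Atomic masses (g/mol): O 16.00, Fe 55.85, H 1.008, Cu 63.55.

18.86 g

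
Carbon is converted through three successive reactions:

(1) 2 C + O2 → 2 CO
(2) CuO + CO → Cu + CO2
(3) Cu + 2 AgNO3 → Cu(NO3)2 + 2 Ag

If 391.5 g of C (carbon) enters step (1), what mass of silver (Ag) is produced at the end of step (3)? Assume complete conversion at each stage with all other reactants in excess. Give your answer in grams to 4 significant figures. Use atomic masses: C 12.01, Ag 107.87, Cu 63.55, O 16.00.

7033 g

M(C) = 12.01 g/mol.
M(Ag) = 107.87 g/mol.
n(C) = 391.5 / 12.01 = 32.598 mol.
Reaction (1): C→CO ratio 2:2 ⇒ n(CO) = 32.598 mol.
Reaction (2): CO→Cu ratio 1:1 ⇒ n(Cu) = 32.598 mol.
Reaction (3): Cu→Ag ratio 1:2 ⇒ n(Ag) = 65.196 mol.
Mass of Ag = 65.196 × 107.87 = 7032.7 g.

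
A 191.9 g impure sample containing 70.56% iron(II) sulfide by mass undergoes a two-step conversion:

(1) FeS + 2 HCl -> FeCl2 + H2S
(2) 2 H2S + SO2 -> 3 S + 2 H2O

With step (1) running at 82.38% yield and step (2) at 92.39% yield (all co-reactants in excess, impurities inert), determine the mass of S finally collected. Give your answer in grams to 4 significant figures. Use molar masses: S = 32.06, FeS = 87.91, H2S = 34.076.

56.38 g

Pure FeS = 191.9 × 0.7056 = 135.40 g.
n(FeS) = 135.40 / 87.91 = 1.5403 mol.
Step 1 (FeS:H2S = 1:1): theoretical n(H2S) = 1.5403 mol; at 82.38% yield, n(H2S) = 1.2689 mol.
Step 2 (H2S:S = 2:3): theoretical n(S) = 1.9033 mol, so theoretical mass = 1.9033 × 32.06 = 61.020 g.
At 92.39% yield, actual mass of S = 61.020 × 0.9239 = 56.376 g.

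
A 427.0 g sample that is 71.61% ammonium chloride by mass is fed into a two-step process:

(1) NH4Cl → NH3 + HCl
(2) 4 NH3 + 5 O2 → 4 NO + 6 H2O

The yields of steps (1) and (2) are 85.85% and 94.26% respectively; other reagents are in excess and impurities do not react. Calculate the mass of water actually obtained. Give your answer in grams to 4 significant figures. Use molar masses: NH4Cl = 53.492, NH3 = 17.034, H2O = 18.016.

Pure NH4Cl = 427.0 × 0.7161 = 305.77 g.
n(NH4Cl) = 305.77 / 53.492 = 5.7163 mol.
Step 1 (NH4Cl:NH3 = 1:1): theoretical n(NH3) = 5.7163 mol; at 85.85% yield, n(NH3) = 4.9074 mol.
Step 2 (NH3:H2O = 4:6): theoretical n(H2O) = 7.3611 mol, so theoretical mass = 7.3611 × 18.016 = 132.62 g.
At 94.26% yield, actual mass of H2O = 132.62 × 0.9426 = 125.01 g.

125.0 g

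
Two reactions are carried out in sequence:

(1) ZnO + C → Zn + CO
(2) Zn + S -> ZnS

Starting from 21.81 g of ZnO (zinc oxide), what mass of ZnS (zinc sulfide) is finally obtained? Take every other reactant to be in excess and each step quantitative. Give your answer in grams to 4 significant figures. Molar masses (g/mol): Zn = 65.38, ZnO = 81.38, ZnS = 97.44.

26.11 g

n(ZnO) = 21.810 / 81.38 = 0.26800 mol.
Step 1 gives a 1:1 ratio of ZnO to Zn, so n(Zn) = 0.26800 mol.
In step 2 the Zn:ZnS ratio is 1:1, so n(ZnS) = 0.26800 mol.
Mass of ZnS = 0.26800 × 97.44 = 26.114 g.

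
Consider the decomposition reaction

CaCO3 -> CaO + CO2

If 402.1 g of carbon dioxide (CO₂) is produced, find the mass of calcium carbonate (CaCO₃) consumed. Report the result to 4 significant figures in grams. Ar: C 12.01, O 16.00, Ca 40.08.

914.5 g

M(CO2) = 12.01 + 2(16.00) = 44.01 g/mol.
M(CaCO3) = 40.08 + 12.01 + 3(16.00) = 100.09 g/mol.
n(CO2) = 402.10 g / 44.01 g/mol = 9.1366 mol.
From the equation the CO2:CaCO3 mole ratio is 1:1, so n(CaCO3) = 9.1366 × 1/1 = 9.1366 mol.
Mass of CaCO3 = 9.1366 mol × 100.09 g/mol = 914.48 g.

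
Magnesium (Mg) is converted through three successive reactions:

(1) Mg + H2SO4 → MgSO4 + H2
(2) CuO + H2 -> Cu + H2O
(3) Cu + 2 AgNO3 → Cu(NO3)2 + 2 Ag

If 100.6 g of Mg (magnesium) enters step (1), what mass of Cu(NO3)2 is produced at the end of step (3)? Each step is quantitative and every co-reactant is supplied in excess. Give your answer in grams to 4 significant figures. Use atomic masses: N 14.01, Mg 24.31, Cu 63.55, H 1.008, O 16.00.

776.2 g

M(Mg) = 24.31 g/mol.
M(Cu(NO3)2) = 63.55 + 2(14.01) + 6(16.00) = 187.57 g/mol.
n(Mg) = 100.6 / 24.31 = 4.1382 mol.
Reaction (1): Mg→H2 ratio 1:1 ⇒ n(H2) = 4.1382 mol.
Reaction (2): H2→Cu ratio 1:1 ⇒ n(Cu) = 4.1382 mol.
Reaction (3): Cu→Cu(NO3)2 ratio 1:1 ⇒ n(Cu(NO3)2) = 4.1382 mol.
Mass of Cu(NO3)2 = 4.1382 × 187.57 = 776.20 g.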